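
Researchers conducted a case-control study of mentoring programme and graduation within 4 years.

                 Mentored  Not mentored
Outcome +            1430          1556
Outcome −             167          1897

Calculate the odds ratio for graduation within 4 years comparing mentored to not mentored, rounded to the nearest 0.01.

Reading the table with exposure as columns: a = 1430 (Mentored, case), b = 167 (Mentored, non-case), c = 1556 (Not mentored, case), d = 1897.
OR = (a·d)/(b·c) = (1430 × 1897) / (167 × 1556) = 2712710 / 259852 = 10.43944
The odds of graduation within 4 years are about 10.44 times as high in the mentored group.

10.44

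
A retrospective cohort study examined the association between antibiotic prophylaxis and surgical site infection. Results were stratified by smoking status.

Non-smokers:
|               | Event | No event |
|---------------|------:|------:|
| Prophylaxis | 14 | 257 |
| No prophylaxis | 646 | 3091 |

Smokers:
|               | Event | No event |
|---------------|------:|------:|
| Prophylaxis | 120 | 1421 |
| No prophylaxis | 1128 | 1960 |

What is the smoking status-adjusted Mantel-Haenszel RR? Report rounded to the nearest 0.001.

0.222

RR_MH = Σ(aᵢ·n₀ᵢ/nᵢ) / Σ(cᵢ·n₁ᵢ/nᵢ), with n₁ᵢ = aᵢ+bᵢ (exposed), n₀ᵢ = cᵢ+dᵢ (unexposed), nᵢ = n₁ᵢ+n₀ᵢ.
Stratum 1 (Non-smokers): n₁ = 271, n₀ = 3737, n = 4008; a·n₀/n = 14·3737/4008 = 13.0534; c·n₁/n = 646·271/4008 = 43.6791
Stratum 2 (Smokers): n₁ = 1541, n₀ = 3088, n = 4629; a·n₀/n = 120·3088/4629 = 80.0518; c·n₁/n = 1128·1541/4629 = 375.5126
RR_MH = (13.0534 + 80.0518) / (43.6791 + 375.5126) = 93.1052 / 419.1918 = 0.22211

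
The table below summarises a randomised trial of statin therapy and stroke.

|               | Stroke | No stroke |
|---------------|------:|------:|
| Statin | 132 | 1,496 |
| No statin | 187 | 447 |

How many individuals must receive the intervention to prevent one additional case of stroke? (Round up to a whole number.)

5

Risk in treated group = 132/1628 = 0.08108; risk in control = 187/634 = 0.29495.
Absolute risk reduction = 0.29495 − 0.08108 = 0.21387
NNT = 1 / ARR = 1 / 0.21387 = 4.676 → round up → 5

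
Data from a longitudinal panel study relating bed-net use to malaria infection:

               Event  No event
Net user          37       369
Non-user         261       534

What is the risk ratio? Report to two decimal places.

0.28

Cells: a = 37, b = 369, c = 261, d = 534.
Risk in exposed = 37/406 = 0.09113; risk in unexposed = 261/795 = 0.32830.
RR = 0.09113 / 0.32830 = 0.27759
The risk is 72% lower among the exposed than among the unexposed.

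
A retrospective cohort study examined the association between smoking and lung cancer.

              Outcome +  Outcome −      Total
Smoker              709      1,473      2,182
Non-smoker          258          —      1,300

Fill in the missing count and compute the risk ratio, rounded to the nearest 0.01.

1.64

The missing cell is in the unexposed row: 1300 − 258 = 1042.
So a = 709, b = 1473, c = 258, d = 1042.
RR = [a/(a+b)] / [c/(c+d)] = (709/2182) / (258/1300) = 0.32493/0.19846 = 1.63725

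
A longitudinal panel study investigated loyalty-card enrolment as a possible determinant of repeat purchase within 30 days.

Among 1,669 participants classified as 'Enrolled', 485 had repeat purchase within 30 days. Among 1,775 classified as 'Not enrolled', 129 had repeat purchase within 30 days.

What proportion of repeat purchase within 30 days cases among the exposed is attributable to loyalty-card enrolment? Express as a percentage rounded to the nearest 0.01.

From the description: a = 485, b = 1184, c = 129, d = 1646.
Risk in exposed = 485/1669 = 0.29059; risk in unexposed = 129/1775 = 0.07268.
RR = 0.29059/0.07268 = 3.99847
AR% = (RR − 1)/RR × 100 = (3.99847 − 1)/3.99847 × 100 = 74.9904%

74.99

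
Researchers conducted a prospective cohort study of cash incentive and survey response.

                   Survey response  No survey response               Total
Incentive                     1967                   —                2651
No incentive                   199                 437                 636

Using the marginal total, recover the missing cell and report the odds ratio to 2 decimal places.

The missing cell is in the exposed row: 2651 − 1967 = 684.
So a = 1967, b = 684, c = 199, d = 437.
OR = (a·d)/(b·c) = (1967 × 437) / (684 × 199) = 859579 / 136116 = 6.31505

6.32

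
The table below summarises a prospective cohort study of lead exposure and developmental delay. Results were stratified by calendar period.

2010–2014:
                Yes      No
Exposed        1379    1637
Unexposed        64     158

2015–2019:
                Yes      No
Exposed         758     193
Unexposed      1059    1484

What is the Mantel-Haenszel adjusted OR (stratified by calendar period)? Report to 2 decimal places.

OR_MH = Σ(aᵢdᵢ/nᵢ) / Σ(bᵢcᵢ/nᵢ), where nᵢ is the stratum total.
Stratum 1 (2010–2014): n = 3238; a·d/n = 1379·158/3238 = 67.2891; b·c/n = 1637·64/3238 = 32.3558
Stratum 2 (2015–2019): n = 3494; a·d/n = 758·1484/3494 = 321.9439; b·c/n = 193·1059/3494 = 58.4966
OR_MH = (67.2891 + 321.9439) / (32.3558 + 58.4966) = 389.2330 / 90.8523 = 4.28424

4.28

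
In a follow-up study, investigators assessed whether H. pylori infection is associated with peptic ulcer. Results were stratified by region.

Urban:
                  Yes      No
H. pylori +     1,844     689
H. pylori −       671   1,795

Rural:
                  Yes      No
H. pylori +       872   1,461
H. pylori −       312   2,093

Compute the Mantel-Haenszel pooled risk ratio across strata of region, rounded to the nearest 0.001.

RR_MH = Σ(aᵢ·n₀ᵢ/nᵢ) / Σ(cᵢ·n₁ᵢ/nᵢ), with n₁ᵢ = aᵢ+bᵢ (exposed), n₀ᵢ = cᵢ+dᵢ (unexposed), nᵢ = n₁ᵢ+n₀ᵢ.
Stratum 1 (Urban): n₁ = 2533, n₀ = 2466, n = 4999; a·n₀/n = 1844·2466/4999 = 909.6427; c·n₁/n = 671·2533/4999 = 339.9966
Stratum 2 (Rural): n₁ = 2333, n₀ = 2405, n = 4738; a·n₀/n = 872·2405/4738 = 442.6256; c·n₁/n = 312·2333/4738 = 153.6294
RR_MH = (909.6427 + 442.6256) / (339.9966 + 153.6294) = 1352.2683 / 493.6260 = 2.73946

2.739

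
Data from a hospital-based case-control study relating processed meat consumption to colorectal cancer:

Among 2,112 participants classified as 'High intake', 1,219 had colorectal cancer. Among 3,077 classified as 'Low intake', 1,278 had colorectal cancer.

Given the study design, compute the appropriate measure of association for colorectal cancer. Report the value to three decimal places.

From the description: a = 1219, b = 893, c = 1278, d = 1799.
This is a hospital-based case-control study: participants were sampled on outcome status, so risks in the source population cannot be estimated directly — relative risk is not valid here. The odds ratio is the appropriate measure.
OR = (a·d)/(b·c) = (1219 × 1799) / (893 × 1278) = 2192981 / 1141254 = 1.92155

1.922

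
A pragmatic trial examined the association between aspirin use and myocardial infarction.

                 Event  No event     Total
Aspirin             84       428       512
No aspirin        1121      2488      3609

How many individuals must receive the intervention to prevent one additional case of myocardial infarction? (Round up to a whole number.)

7

Risk in treated group = 84/512 = 0.16406; risk in control = 1121/3609 = 0.31061.
Absolute risk reduction = 0.31061 − 0.16406 = 0.14655
NNT = 1 / ARR = 1 / 0.14655 = 6.824 → round up → 7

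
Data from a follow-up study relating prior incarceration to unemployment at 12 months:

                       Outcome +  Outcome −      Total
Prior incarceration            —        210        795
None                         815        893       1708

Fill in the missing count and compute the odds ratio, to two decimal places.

The missing cell is in the exposed row: 795 − 210 = 585.
So a = 585, b = 210, c = 815, d = 893.
OR = (a·d)/(b·c) = (585 × 893) / (210 × 815) = 522405 / 171150 = 3.05232

3.05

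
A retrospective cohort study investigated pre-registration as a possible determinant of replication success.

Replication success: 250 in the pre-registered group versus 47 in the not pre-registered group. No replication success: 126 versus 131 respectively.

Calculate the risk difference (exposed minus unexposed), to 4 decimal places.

0.4008

From the description: a = 250, b = 126, c = 47, d = 131.
Risk in exposed = 250/376 = 0.664894; risk in unexposed = 47/178 = 0.264045.
Risk difference = 0.664894 − 0.264045 = 0.400849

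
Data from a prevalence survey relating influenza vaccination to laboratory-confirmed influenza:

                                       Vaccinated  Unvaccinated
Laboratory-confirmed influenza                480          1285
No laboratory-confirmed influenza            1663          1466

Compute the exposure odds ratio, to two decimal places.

0.33

Reading the table with exposure as columns: a = 480 (Vaccinated, case), b = 1663 (Vaccinated, non-case), c = 1285 (Unvaccinated, case), d = 1466.
OR = (a·d)/(b·c) = (480 × 1466) / (1663 × 1285) = 703680 / 2136955 = 0.32929
Exposure is associated with lower odds of laboratory-confirmed influenza (OR = 0.33 < 1).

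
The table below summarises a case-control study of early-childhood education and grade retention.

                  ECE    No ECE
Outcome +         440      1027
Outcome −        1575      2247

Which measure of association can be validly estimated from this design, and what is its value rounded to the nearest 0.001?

Reading the table with exposure as columns: a = 440 (ECE, case), b = 1575 (ECE, non-case), c = 1027 (No ECE, case), d = 2247.
This is a case-control study: participants were sampled on outcome status, so risks in the source population cannot be estimated directly — relative risk is not valid here. The odds ratio is the appropriate measure.
OR = (a·d)/(b·c) = (440 × 2247) / (1575 × 1027) = 988680 / 1617525 = 0.61123

0.611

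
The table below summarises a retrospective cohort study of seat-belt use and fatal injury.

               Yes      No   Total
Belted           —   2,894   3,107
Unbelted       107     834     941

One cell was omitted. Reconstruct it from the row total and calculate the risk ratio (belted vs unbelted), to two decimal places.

0.60

The missing cell is in the exposed row: 3107 − 2894 = 213.
So a = 213, b = 2894, c = 107, d = 834.
RR = [a/(a+b)] / [c/(c+d)] = (213/3107) / (107/941) = 0.06855/0.11371 = 0.60290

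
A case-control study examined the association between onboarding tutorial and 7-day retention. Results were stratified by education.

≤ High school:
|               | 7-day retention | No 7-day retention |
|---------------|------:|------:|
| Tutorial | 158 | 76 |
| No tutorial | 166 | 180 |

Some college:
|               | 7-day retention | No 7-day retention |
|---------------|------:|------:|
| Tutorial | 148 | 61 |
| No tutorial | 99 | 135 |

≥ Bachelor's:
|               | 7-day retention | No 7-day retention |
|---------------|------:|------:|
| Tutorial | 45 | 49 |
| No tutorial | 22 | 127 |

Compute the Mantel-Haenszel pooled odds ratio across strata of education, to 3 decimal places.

2.955

OR_MH = Σ(aᵢdᵢ/nᵢ) / Σ(bᵢcᵢ/nᵢ), where nᵢ is the stratum total.
Stratum 1 (≤ High school): n = 580; a·d/n = 158·180/580 = 49.0345; b·c/n = 76·166/580 = 21.7517
Stratum 2 (Some college): n = 443; a·d/n = 148·135/443 = 45.1016; b·c/n = 61·99/443 = 13.6321
Stratum 3 (≥ Bachelor's): n = 243; a·d/n = 45·127/243 = 23.5185; b·c/n = 49·22/243 = 4.4362
OR_MH = (49.0345 + 45.1016 + 23.5185) / (21.7517 + 13.6321 + 4.4362) = 117.6546 / 39.8200 = 2.95466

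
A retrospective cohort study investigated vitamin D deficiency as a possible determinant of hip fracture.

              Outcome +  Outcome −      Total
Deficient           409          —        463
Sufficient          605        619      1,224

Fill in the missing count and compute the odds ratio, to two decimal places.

The missing cell is in the exposed row: 463 − 409 = 54.
So a = 409, b = 54, c = 605, d = 619.
OR = (a·d)/(b·c) = (409 × 619) / (54 × 605) = 253171 / 32670 = 7.74934

7.75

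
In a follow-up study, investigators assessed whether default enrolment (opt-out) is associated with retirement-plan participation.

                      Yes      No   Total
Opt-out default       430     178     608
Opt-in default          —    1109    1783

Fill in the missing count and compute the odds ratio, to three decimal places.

The missing cell is in the unexposed row: 1783 − 1109 = 674.
So a = 430, b = 178, c = 674, d = 1109.
OR = (a·d)/(b·c) = (430 × 1109) / (178 × 674) = 476870 / 119972 = 3.97484

3.975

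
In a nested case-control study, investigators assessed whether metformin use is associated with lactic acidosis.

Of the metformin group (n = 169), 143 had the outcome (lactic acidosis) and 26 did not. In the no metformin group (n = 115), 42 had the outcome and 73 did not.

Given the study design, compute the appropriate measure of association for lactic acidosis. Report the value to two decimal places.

From the description: a = 143, b = 26, c = 42, d = 73.
This is a nested case-control study: participants were sampled on outcome status, so risks in the source population cannot be estimated directly — relative risk is not valid here. The odds ratio is the appropriate measure.
OR = (a·d)/(b·c) = (143 × 73) / (26 × 42) = 10439 / 1092 = 9.55952

9.56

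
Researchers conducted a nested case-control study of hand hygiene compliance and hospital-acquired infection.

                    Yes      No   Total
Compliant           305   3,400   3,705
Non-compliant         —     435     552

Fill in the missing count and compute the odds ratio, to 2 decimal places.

0.33

The missing cell is in the unexposed row: 552 − 435 = 117.
So a = 305, b = 3400, c = 117, d = 435.
OR = (a·d)/(b·c) = (305 × 435) / (3400 × 117) = 132675 / 397800 = 0.33352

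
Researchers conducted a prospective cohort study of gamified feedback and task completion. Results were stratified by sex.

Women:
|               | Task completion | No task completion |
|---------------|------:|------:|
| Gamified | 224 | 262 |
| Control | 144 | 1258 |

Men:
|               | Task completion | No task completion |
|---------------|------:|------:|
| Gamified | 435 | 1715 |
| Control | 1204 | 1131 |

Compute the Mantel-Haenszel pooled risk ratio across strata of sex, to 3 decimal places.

RR_MH = Σ(aᵢ·n₀ᵢ/nᵢ) / Σ(cᵢ·n₁ᵢ/nᵢ), with n₁ᵢ = aᵢ+bᵢ (exposed), n₀ᵢ = cᵢ+dᵢ (unexposed), nᵢ = n₁ᵢ+n₀ᵢ.
Stratum 1 (Women): n₁ = 486, n₀ = 1402, n = 1888; a·n₀/n = 224·1402/1888 = 166.3390; c·n₁/n = 144·486/1888 = 37.0678
Stratum 2 (Men): n₁ = 2150, n₀ = 2335, n = 4485; a·n₀/n = 435·2335/4485 = 226.4716; c·n₁/n = 1204·2150/4485 = 577.1683
RR_MH = (166.3390 + 226.4716) / (37.0678 + 577.1683) = 392.8106 / 614.2361 = 0.63951

0.640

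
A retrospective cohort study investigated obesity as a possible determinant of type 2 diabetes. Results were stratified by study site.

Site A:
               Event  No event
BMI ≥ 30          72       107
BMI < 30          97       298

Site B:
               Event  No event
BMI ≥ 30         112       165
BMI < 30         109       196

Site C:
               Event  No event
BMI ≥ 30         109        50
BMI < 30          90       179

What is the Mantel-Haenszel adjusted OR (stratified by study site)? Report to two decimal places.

OR_MH = Σ(aᵢdᵢ/nᵢ) / Σ(bᵢcᵢ/nᵢ), where nᵢ is the stratum total.
Stratum 1 (Site A): n = 574; a·d/n = 72·298/574 = 37.3798; b·c/n = 107·97/574 = 18.0819
Stratum 2 (Site B): n = 582; a·d/n = 112·196/582 = 37.7182; b·c/n = 165·109/582 = 30.9021
Stratum 3 (Site C): n = 428; a·d/n = 109·179/428 = 45.5864; b·c/n = 50·90/428 = 10.5140
OR_MH = (37.3798 + 37.7182 + 45.5864) / (18.0819 + 30.9021 + 10.5140) = 120.6845 / 59.4980 = 2.02838

2.03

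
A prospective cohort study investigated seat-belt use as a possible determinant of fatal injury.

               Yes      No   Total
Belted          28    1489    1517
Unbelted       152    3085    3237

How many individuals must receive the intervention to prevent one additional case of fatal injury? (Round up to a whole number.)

36

Risk in treated group = 28/1517 = 0.01846; risk in control = 152/3237 = 0.04696.
Absolute risk reduction = 0.04696 − 0.01846 = 0.02850
NNT = 1 / ARR = 1 / 0.02850 = 35.088 → round up → 36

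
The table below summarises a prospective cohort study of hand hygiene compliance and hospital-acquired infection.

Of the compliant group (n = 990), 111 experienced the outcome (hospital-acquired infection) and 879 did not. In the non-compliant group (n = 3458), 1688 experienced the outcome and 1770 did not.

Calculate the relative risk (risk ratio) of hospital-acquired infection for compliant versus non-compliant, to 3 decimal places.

From the description: a = 111, b = 879, c = 1688, d = 1770.
Risk in exposed = 111/990 = 0.11212; risk in unexposed = 1688/3458 = 0.48814.
RR = 0.11212 / 0.48814 = 0.22969
The risk is 77% lower among the exposed than among the unexposed.

0.230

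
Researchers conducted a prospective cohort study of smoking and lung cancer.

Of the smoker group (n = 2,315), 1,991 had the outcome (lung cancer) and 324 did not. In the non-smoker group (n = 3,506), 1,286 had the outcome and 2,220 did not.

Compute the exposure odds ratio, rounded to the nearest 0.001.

10.608

From the description: a = 1991, b = 324, c = 1286, d = 2220.
OR = (a·d)/(b·c) = (1991 × 2220) / (324 × 1286) = 4420020 / 416664 = 10.60812
The odds of lung cancer are about 10.61 times as high in the smoker group.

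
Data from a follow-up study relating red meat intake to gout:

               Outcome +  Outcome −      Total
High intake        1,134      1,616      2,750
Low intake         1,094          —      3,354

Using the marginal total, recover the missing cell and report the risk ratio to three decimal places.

The missing cell is in the unexposed row: 3354 − 1094 = 2260.
So a = 1134, b = 1616, c = 1094, d = 2260.
RR = [a/(a+b)] / [c/(c+d)] = (1134/2750) / (1094/3354) = 0.41236/0.32618 = 1.26423

1.264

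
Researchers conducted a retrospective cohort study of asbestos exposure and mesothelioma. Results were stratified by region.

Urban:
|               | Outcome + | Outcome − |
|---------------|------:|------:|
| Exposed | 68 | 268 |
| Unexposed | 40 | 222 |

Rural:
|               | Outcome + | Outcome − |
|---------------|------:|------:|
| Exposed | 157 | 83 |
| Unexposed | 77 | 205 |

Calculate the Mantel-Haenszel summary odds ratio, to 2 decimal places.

2.88

OR_MH = Σ(aᵢdᵢ/nᵢ) / Σ(bᵢcᵢ/nᵢ), where nᵢ is the stratum total.
Stratum 1 (Urban): n = 598; a·d/n = 68·222/598 = 25.2441; b·c/n = 268·40/598 = 17.9264
Stratum 2 (Rural): n = 522; a·d/n = 157·205/522 = 61.6571; b·c/n = 83·77/522 = 12.2433
OR_MH = (25.2441 + 61.6571) / (17.9264 + 12.2433) = 86.9012 / 30.1697 = 2.88041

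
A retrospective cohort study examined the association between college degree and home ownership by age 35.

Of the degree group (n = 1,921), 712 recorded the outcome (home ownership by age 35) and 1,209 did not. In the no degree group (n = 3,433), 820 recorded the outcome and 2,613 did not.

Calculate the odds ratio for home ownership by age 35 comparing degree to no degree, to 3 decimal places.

From the description: a = 712, b = 1209, c = 820, d = 2613.
OR = (a·d)/(b·c) = (712 × 2613) / (1209 × 820) = 1860456 / 991380 = 1.87663
The odds of home ownership by age 35 are about 1.88 times as high in the degree group.

1.877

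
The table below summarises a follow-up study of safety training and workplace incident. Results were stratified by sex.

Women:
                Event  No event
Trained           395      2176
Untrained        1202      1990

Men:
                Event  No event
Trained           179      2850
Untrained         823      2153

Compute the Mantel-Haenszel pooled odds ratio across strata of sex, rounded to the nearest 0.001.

0.238

OR_MH = Σ(aᵢdᵢ/nᵢ) / Σ(bᵢcᵢ/nᵢ), where nᵢ is the stratum total.
Stratum 1 (Women): n = 5763; a·d/n = 395·1990/5763 = 136.3960; b·c/n = 2176·1202/5763 = 453.8525
Stratum 2 (Men): n = 6005; a·d/n = 179·2153/6005 = 64.1777; b·c/n = 2850·823/6005 = 390.5995
OR_MH = (136.3960 + 64.1777) / (453.8525 + 390.5995) = 200.5737 / 844.4520 = 0.23752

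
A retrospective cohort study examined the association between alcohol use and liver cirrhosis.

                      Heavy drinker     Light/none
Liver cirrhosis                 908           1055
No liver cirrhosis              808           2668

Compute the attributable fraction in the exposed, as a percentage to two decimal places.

46.45

Reading the table with exposure as columns: a = 908 (Heavy drinker, case), b = 808 (Heavy drinker, non-case), c = 1055 (Light/none, case), d = 2668.
Risk in exposed = 908/1716 = 0.52914; risk in unexposed = 1055/3723 = 0.28337.
RR = 0.52914/0.28337 = 1.86728
AR% = (RR − 1)/RR × 100 = (1.86728 − 1)/1.86728 × 100 = 46.4461%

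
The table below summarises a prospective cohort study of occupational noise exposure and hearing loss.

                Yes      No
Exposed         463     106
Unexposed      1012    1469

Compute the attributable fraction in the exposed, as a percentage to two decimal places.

Cells: a = 463, b = 106, c = 1012, d = 1469.
Risk in exposed = 463/569 = 0.81371; risk in unexposed = 1012/2481 = 0.40790.
RR = 0.81371/0.40790 = 1.99487
AR% = (RR − 1)/RR × 100 = (1.99487 − 1)/1.99487 × 100 = 49.8715%

49.87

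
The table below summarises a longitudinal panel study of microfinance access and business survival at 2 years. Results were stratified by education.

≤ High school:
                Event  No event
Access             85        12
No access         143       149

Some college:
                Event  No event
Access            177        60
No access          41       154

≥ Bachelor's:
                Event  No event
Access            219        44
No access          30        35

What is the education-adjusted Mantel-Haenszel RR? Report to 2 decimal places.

2.28

RR_MH = Σ(aᵢ·n₀ᵢ/nᵢ) / Σ(cᵢ·n₁ᵢ/nᵢ), with n₁ᵢ = aᵢ+bᵢ (exposed), n₀ᵢ = cᵢ+dᵢ (unexposed), nᵢ = n₁ᵢ+n₀ᵢ.
Stratum 1 (≤ High school): n₁ = 97, n₀ = 292, n = 389; a·n₀/n = 85·292/389 = 63.8046; c·n₁/n = 143·97/389 = 35.6581
Stratum 2 (Some college): n₁ = 237, n₀ = 195, n = 432; a·n₀/n = 177·195/432 = 79.8958; c·n₁/n = 41·237/432 = 22.4931
Stratum 3 (≥ Bachelor's): n₁ = 263, n₀ = 65, n = 328; a·n₀/n = 219·65/328 = 43.3994; c·n₁/n = 30·263/328 = 24.0549
RR_MH = (63.8046 + 79.8958 + 43.3994) / (35.6581 + 22.4931 + 24.0549) = 187.0999 / 82.2060 = 2.27599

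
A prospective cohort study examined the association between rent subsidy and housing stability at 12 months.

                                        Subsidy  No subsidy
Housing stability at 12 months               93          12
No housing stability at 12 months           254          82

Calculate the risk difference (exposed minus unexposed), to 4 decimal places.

Reading the table with exposure as columns: a = 93 (Subsidy, case), b = 254 (Subsidy, non-case), c = 12 (No subsidy, case), d = 82.
Risk in exposed = 93/347 = 0.268012; risk in unexposed = 12/94 = 0.127660.
Risk difference = 0.268012 − 0.127660 = 0.140352

0.1404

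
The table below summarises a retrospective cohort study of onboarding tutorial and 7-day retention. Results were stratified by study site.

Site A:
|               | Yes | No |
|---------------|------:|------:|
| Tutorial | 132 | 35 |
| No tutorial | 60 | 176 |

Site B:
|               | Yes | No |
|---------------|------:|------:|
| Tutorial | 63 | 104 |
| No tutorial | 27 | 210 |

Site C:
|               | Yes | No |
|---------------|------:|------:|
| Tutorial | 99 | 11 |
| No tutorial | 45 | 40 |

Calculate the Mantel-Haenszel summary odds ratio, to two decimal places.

OR_MH = Σ(aᵢdᵢ/nᵢ) / Σ(bᵢcᵢ/nᵢ), where nᵢ is the stratum total.
Stratum 1 (Site A): n = 403; a·d/n = 132·176/403 = 57.6476; b·c/n = 35·60/403 = 5.2109
Stratum 2 (Site B): n = 404; a·d/n = 63·210/404 = 32.7475; b·c/n = 104·27/404 = 6.9505
Stratum 3 (Site C): n = 195; a·d/n = 99·40/195 = 20.3077; b·c/n = 11·45/195 = 2.5385
OR_MH = (57.6476 + 32.7475 + 20.3077) / (5.2109 + 6.9505 + 2.5385) = 110.7029 / 14.6999 = 7.53087

7.53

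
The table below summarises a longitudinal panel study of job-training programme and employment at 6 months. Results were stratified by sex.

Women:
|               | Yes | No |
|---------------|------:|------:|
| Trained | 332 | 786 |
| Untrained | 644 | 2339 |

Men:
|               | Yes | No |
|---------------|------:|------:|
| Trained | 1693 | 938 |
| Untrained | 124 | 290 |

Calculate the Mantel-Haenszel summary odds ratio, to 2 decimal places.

OR_MH = Σ(aᵢdᵢ/nᵢ) / Σ(bᵢcᵢ/nᵢ), where nᵢ is the stratum total.
Stratum 1 (Women): n = 4101; a·d/n = 332·2339/4101 = 189.3558; b·c/n = 786·644/4101 = 123.4294
Stratum 2 (Men): n = 3045; a·d/n = 1693·290/3045 = 161.2381; b·c/n = 938·124/3045 = 38.1977
OR_MH = (189.3558 + 161.2381) / (123.4294 + 38.1977) = 350.5939 / 161.6271 = 2.16915

2.17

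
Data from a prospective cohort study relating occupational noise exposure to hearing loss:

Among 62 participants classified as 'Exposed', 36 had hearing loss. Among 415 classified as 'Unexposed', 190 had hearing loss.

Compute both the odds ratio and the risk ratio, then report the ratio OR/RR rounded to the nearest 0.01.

1.29

From the description: a = 36, b = 26, c = 190, d = 225.
OR = (36·225)/(26·190) = 8100/4940 = 1.63968
Risk in exposed = 36/62 = 0.58065; risk in unexposed = 190/415 = 0.45783; RR = 1.26825
OR/RR = 1.63968 / 1.26825 = 1.29286
The outcome is not rare, so the OR lies further from 1 than the RR.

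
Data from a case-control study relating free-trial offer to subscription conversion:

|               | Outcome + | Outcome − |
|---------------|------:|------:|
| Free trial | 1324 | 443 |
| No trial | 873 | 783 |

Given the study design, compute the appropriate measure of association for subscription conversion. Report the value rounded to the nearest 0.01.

Cells: a = 1324, b = 443, c = 873, d = 783.
This is a case-control study: participants were sampled on outcome status, so risks in the source population cannot be estimated directly — relative risk is not valid here. The odds ratio is the appropriate measure.
OR = (a·d)/(b·c) = (1324 × 783) / (443 × 873) = 1036692 / 386739 = 2.68060

2.68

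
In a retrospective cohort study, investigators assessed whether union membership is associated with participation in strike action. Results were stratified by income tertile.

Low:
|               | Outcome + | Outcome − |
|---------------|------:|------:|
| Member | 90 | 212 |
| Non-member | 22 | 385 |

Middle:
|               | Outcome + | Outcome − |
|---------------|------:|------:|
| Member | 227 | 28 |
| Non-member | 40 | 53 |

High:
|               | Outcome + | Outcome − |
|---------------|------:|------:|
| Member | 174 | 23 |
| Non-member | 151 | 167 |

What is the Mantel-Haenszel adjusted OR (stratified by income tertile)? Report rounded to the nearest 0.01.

OR_MH = Σ(aᵢdᵢ/nᵢ) / Σ(bᵢcᵢ/nᵢ), where nᵢ is the stratum total.
Stratum 1 (Low): n = 709; a·d/n = 90·385/709 = 48.8717; b·c/n = 212·22/709 = 6.5783
Stratum 2 (Middle): n = 348; a·d/n = 227·53/348 = 34.5718; b·c/n = 28·40/348 = 3.2184
Stratum 3 (High): n = 515; a·d/n = 174·167/515 = 56.4233; b·c/n = 23·151/515 = 6.7437
OR_MH = (48.8717 + 34.5718 + 56.4233) / (6.5783 + 3.2184 + 6.7437) = 139.8668 / 16.5404 = 8.45609

8.46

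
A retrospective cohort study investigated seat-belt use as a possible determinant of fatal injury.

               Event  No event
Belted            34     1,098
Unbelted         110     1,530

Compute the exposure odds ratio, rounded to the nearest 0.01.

0.43

Cells: a = 34, b = 1098, c = 110, d = 1530.
OR = (a·d)/(b·c) = (34 × 1530) / (1098 × 110) = 52020 / 120780 = 0.43070
Exposure is associated with lower odds of fatal injury (OR = 0.43 < 1).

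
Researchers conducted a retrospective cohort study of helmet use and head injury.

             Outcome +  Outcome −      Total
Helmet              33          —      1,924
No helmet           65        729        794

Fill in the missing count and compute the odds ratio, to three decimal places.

The missing cell is in the exposed row: 1924 − 33 = 1891.
So a = 33, b = 1891, c = 65, d = 729.
OR = (a·d)/(b·c) = (33 × 729) / (1891 × 65) = 24057 / 122915 = 0.19572

0.196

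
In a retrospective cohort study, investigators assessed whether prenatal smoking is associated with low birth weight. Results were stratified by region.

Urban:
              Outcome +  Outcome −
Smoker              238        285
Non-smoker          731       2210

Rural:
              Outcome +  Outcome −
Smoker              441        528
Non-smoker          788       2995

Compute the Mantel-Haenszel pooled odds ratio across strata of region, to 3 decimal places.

2.910

OR_MH = Σ(aᵢdᵢ/nᵢ) / Σ(bᵢcᵢ/nᵢ), where nᵢ is the stratum total.
Stratum 1 (Urban): n = 3464; a·d/n = 238·2210/3464 = 151.8418; b·c/n = 285·731/3464 = 60.1429
Stratum 2 (Rural): n = 4752; a·d/n = 441·2995/4752 = 277.9451; b·c/n = 528·788/4752 = 87.5556
OR_MH = (151.8418 + 277.9451) / (60.1429 + 87.5556) = 429.7869 / 147.6985 = 2.90989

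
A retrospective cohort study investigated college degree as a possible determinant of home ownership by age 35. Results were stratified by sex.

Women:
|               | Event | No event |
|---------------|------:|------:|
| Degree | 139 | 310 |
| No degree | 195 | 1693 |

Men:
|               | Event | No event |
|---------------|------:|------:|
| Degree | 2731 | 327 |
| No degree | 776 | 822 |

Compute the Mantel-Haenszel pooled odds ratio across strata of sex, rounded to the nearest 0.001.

7.252

OR_MH = Σ(aᵢdᵢ/nᵢ) / Σ(bᵢcᵢ/nᵢ), where nᵢ is the stratum total.
Stratum 1 (Women): n = 2337; a·d/n = 139·1693/2337 = 100.6962; b·c/n = 310·195/2337 = 25.8665
Stratum 2 (Men): n = 4656; a·d/n = 2731·822/4656 = 482.1482; b·c/n = 327·776/4656 = 54.5000
OR_MH = (100.6962 + 482.1482) / (25.8665 + 54.5000) = 582.8444 / 80.3665 = 7.25233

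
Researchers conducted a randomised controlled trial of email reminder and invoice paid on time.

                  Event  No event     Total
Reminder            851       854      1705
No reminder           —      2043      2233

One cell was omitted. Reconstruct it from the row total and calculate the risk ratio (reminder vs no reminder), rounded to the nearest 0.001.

5.866

The missing cell is in the unexposed row: 2233 − 2043 = 190.
So a = 851, b = 854, c = 190, d = 2043.
RR = [a/(a+b)] / [c/(c+d)] = (851/1705) / (190/2233) = 0.49912/0.08509 = 5.86598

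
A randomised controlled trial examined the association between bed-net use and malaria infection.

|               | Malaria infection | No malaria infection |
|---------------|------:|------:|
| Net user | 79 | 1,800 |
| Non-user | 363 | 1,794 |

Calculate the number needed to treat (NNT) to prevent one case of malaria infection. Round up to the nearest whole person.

Risk in treated group = 79/1879 = 0.04204; risk in control = 363/2157 = 0.16829.
Absolute risk reduction = 0.16829 − 0.04204 = 0.12625
NNT = 1 / ARR = 1 / 0.12625 = 7.921 → round up → 8

8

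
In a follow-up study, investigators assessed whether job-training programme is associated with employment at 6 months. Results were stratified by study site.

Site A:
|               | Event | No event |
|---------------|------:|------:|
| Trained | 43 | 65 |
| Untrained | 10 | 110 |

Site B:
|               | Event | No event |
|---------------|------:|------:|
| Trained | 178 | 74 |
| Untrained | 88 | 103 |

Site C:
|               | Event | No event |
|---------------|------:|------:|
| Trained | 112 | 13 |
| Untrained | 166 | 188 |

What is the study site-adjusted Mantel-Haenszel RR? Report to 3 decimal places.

1.856

RR_MH = Σ(aᵢ·n₀ᵢ/nᵢ) / Σ(cᵢ·n₁ᵢ/nᵢ), with n₁ᵢ = aᵢ+bᵢ (exposed), n₀ᵢ = cᵢ+dᵢ (unexposed), nᵢ = n₁ᵢ+n₀ᵢ.
Stratum 1 (Site A): n₁ = 108, n₀ = 120, n = 228; a·n₀/n = 43·120/228 = 22.6316; c·n₁/n = 10·108/228 = 4.7368
Stratum 2 (Site B): n₁ = 252, n₀ = 191, n = 443; a·n₀/n = 178·191/443 = 76.7449; c·n₁/n = 88·252/443 = 50.0587
Stratum 3 (Site C): n₁ = 125, n₀ = 354, n = 479; a·n₀/n = 112·354/479 = 82.7724; c·n₁/n = 166·125/479 = 43.3194
RR_MH = (22.6316 + 76.7449 + 82.7724) / (4.7368 + 50.0587 + 43.3194) = 182.1489 / 98.1149 = 1.85649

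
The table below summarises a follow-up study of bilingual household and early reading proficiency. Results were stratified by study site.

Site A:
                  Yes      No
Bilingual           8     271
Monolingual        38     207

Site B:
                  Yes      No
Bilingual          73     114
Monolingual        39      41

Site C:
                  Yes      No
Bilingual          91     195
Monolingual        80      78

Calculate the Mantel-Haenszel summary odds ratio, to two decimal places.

0.42

OR_MH = Σ(aᵢdᵢ/nᵢ) / Σ(bᵢcᵢ/nᵢ), where nᵢ is the stratum total.
Stratum 1 (Site A): n = 524; a·d/n = 8·207/524 = 3.1603; b·c/n = 271·38/524 = 19.6527
Stratum 2 (Site B): n = 267; a·d/n = 73·41/267 = 11.2097; b·c/n = 114·39/267 = 16.6517
Stratum 3 (Site C): n = 444; a·d/n = 91·78/444 = 15.9865; b·c/n = 195·80/444 = 35.1351
OR_MH = (3.1603 + 11.2097 + 15.9865) / (19.6527 + 16.6517 + 35.1351) = 30.3565 / 71.4395 = 0.42493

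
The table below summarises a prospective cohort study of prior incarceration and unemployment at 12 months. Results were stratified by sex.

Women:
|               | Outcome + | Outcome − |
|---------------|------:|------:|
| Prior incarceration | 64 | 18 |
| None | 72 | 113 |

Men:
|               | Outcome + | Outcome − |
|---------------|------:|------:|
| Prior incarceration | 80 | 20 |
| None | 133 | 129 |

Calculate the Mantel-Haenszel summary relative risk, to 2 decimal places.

RR_MH = Σ(aᵢ·n₀ᵢ/nᵢ) / Σ(cᵢ·n₁ᵢ/nᵢ), with n₁ᵢ = aᵢ+bᵢ (exposed), n₀ᵢ = cᵢ+dᵢ (unexposed), nᵢ = n₁ᵢ+n₀ᵢ.
Stratum 1 (Women): n₁ = 82, n₀ = 185, n = 267; a·n₀/n = 64·185/267 = 44.3446; c·n₁/n = 72·82/267 = 22.1124
Stratum 2 (Men): n₁ = 100, n₀ = 262, n = 362; a·n₀/n = 80·262/362 = 57.9006; c·n₁/n = 133·100/362 = 36.7403
RR_MH = (44.3446 + 57.9006) / (22.1124 + 36.7403) = 102.2451 / 58.8527 = 1.73731

1.74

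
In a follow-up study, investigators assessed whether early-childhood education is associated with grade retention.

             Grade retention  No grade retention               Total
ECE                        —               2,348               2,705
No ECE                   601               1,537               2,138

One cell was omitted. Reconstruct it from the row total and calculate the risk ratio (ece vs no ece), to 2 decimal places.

The missing cell is in the exposed row: 2705 − 2348 = 357.
So a = 357, b = 2348, c = 601, d = 1537.
RR = [a/(a+b)] / [c/(c+d)] = (357/2705) / (601/2138) = 0.13198/0.28110 = 0.46950

0.47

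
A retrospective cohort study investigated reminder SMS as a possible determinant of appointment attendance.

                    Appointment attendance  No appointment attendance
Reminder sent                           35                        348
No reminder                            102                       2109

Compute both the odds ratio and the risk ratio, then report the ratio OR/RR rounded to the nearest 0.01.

1.05

Cells: a = 35, b = 348, c = 102, d = 2109.
OR = (35·2109)/(348·102) = 73815/35496 = 2.07953
Risk in exposed = 35/383 = 0.09138; risk in unexposed = 102/2211 = 0.04613; RR = 1.98088
OR/RR = 2.07953 / 1.98088 = 1.04980
The outcome is rare in both groups, so OR ≈ RR (ratio near 1).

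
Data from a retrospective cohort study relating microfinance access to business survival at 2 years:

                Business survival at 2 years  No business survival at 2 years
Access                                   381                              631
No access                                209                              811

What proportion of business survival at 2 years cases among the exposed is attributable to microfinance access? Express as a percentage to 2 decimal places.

Cells: a = 381, b = 631, c = 209, d = 811.
Risk in exposed = 381/1012 = 0.37648; risk in unexposed = 209/1020 = 0.20490.
RR = 0.37648/0.20490 = 1.83738
AR% = (RR − 1)/RR × 100 = (1.83738 − 1)/1.83738 × 100 = 45.5746%

45.57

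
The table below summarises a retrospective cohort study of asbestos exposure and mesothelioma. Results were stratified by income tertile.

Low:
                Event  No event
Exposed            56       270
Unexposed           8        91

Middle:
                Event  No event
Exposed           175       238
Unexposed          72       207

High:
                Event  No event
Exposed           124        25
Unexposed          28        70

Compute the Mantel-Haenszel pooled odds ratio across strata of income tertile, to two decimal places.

3.04

OR_MH = Σ(aᵢdᵢ/nᵢ) / Σ(bᵢcᵢ/nᵢ), where nᵢ is the stratum total.
Stratum 1 (Low): n = 425; a·d/n = 56·91/425 = 11.9906; b·c/n = 270·8/425 = 5.0824
Stratum 2 (Middle): n = 692; a·d/n = 175·207/692 = 52.3483; b·c/n = 238·72/692 = 24.7630
Stratum 3 (High): n = 247; a·d/n = 124·70/247 = 35.1417; b·c/n = 25·28/247 = 2.8340
OR_MH = (11.9906 + 52.3483 + 35.1417) / (5.0824 + 24.7630 + 2.8340) = 99.4806 / 32.6794 = 3.04414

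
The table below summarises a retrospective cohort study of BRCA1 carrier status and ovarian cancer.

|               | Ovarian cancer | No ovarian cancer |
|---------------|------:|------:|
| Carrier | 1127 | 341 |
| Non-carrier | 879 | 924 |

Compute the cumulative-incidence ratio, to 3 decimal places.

1.575

Cells: a = 1127, b = 341, c = 879, d = 924.
Risk in exposed = 1127/1468 = 0.76771; risk in unexposed = 879/1803 = 0.48752.
RR = 0.76771 / 0.48752 = 1.57472
The risk among the exposed is 1.57 times that among the unexposed.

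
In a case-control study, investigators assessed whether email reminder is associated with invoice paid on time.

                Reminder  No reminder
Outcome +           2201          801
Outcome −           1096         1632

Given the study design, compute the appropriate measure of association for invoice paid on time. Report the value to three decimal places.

4.092

Reading the table with exposure as columns: a = 2201 (Reminder, case), b = 1096 (Reminder, non-case), c = 801 (No reminder, case), d = 1632.
This is a case-control study: participants were sampled on outcome status, so risks in the source population cannot be estimated directly — relative risk is not valid here. The odds ratio is the appropriate measure.
OR = (a·d)/(b·c) = (2201 × 1632) / (1096 × 801) = 3592032 / 877896 = 4.09164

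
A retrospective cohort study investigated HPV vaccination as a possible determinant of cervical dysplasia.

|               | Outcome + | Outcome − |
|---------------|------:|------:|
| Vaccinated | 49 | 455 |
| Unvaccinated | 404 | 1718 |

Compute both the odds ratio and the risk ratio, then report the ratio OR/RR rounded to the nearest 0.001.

0.897

Cells: a = 49, b = 455, c = 404, d = 1718.
OR = (49·1718)/(455·404) = 84182/183820 = 0.45796
Risk in exposed = 49/504 = 0.09722; risk in unexposed = 404/2122 = 0.19039; RR = 0.51066
OR/RR = 0.45796 / 0.51066 = 0.89680
The outcome is not rare, so the OR lies further from 1 than the RR.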